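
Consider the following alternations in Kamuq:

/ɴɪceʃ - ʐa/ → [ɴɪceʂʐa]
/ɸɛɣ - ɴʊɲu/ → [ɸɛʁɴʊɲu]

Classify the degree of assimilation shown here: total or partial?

partial assimilation

Underlying /ʃ/ is realised as [ʂ] next to /ʐ/; /ʐ/ itself does not change.
/ʃ/ is postalveolar while /ʐ/ is retroflex; the output [ʂ] is retroflex, matching the trigger — so the feature that spreads is place.
Manner and voice are unchanged, so the assimilation is partial, not total.
The same holds elsewhere in the data: /ɣ/ → [ʁ] before /ɴ/ (velar → uvular, matching uvular) — only place changes, and always toward the following segment.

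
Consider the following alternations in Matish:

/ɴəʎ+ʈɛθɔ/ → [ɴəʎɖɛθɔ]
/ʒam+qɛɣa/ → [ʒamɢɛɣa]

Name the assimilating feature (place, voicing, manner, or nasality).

Comparing underlying and surface forms, /ʈ/ → [ɖ] is the alternation; the neighbouring /ʎ/ is constant.
/ʈ/ is voiceless while /ʎ/ is voiced; the output [ɖ] is voiced, matching the trigger — so the feature that spreads is voicing.
The same holds elsewhere in the data: /q/ → [ɢ] after /m/ (voiceless → voiced, matching voiced) — only voicing changes, and always toward the preceding segment.

voicing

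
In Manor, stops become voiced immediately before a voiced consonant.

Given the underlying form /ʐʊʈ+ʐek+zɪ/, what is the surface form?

[ʐʊɖʐegzɪ]

The rule targets /ʈ/ (voiceless retroflex stop), which sits before the trigger /ʐ/ (voiced).
A voiced retroflex stop is [ɖ], so the surface segment is [ɖ].
At the second juncture, /k/ likewise becomes [g] adjacent to /z/.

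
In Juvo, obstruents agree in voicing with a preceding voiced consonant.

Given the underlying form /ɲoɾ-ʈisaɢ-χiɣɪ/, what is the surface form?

[ɲoɾɖisaɢʁiɣɪ]

The rule targets /ʈ/ (voiceless retroflex stop), which sits after the trigger /ɾ/ (voiced).
A voiced retroflex stop is [ɖ], so the surface segment is [ɖ].
The same rule applies at the second boundary: /χ/ → [ʁ] next to /ɢ/.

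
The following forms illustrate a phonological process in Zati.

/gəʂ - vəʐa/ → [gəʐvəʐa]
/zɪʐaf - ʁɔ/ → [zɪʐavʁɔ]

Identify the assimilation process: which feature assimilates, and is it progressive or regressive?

Underlying /ʂ/ is realised as [ʐ] next to /v/; /v/ itself does not change.
The change voiceless → voiced matches the voicing of the following /v/, identifying this as voicing assimilation.
Place and manner are unchanged, so the assimilation is partial, not total.
The same holds elsewhere in the data: /f/ → [v] before /ʁ/ (voiceless → voiced, matching voiced) — only voicing changes, and always toward the following segment.
The trigger is the following segment, so the direction is regressive (anticipatory).

regressive voicing assimilation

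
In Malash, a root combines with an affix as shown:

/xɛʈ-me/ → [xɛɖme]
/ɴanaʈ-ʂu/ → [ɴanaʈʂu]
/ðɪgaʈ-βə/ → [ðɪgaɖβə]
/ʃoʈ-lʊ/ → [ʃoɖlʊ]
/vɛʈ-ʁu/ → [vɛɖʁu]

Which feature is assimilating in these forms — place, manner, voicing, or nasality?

Underlying /ʈ/ is realised as [ɖ] next to /m/; /m/ itself does not change.
The change voiceless → voiced matches the voicing of the following /m/, identifying this as voicing assimilation.
The same holds elsewhere in the data: /ʈ/ → [ɖ] before /β/ (voiceless → voiced, matching voiced); /ʈ/ → [ɖ] before /l/ (voiceless → voiced, matching voiced); /ʈ/ → [ɖ] before /ʁ/ (voiceless → voiced, matching voiced) — only voicing changes, and always toward the following segment.
No alternation appears in [ɴanaʈʂu]: there the adjacent consonants already agree in voicing (/ʈ/ and /ʂ/ are both voiceless), so this form is consistent with the same rule.

voicing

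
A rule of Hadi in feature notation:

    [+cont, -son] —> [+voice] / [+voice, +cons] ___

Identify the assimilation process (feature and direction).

progressive voicing assimilation

The structural change is [+voice], and the conditioning segment [+voice, +cons] (a voiced consonant) is itself voiced, so the target comes to share the voicing of its neighbour — voicing assimilation.
Since the environment is written before the underscore, the trigger precedes the target; the direction is progressive.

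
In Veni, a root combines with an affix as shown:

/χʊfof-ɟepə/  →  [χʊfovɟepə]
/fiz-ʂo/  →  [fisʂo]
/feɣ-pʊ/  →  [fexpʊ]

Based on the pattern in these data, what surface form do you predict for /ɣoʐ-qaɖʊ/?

The data show regressive voicing assimilation: /f/ → [v] before /ɟ/; /z/ → [s] before /ʂ/; /ɣ/ → [x] before /p/. In each pair only voicing changes, matching the following consonant, while place and manner stay constant.
The rule targets /ʐ/ (voiced retroflex fricative), which sits before the trigger /q/ (voiceless).
A voiceless retroflex fricative is [ʂ], so the surface segment is [ʂ].

[ɣoʂqaɖʊ]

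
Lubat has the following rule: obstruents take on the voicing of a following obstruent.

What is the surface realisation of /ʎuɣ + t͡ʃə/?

[ʎuxt͡ʃə]

/ɣ/ is a voiced velar fricative. The following trigger /t͡ʃ/ is voiceless, so /ɣ/ must become voiceless as well.
A voiceless velar fricative is [x], so the surface segment is [x].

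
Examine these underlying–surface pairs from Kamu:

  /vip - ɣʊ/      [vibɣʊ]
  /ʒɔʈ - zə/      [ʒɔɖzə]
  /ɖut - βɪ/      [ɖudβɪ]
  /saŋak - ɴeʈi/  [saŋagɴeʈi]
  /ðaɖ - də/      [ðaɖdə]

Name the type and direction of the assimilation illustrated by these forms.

regressive voicing assimilation

The segment that alternates is /p/, which surfaces as [b] when adjacent to /ɣ/.
/p/ is voiceless while /ɣ/ is voiced; the output [b] is voiced, matching the trigger — so the feature that spreads is voicing.
Place and manner are unchanged, so the assimilation is partial, not total.
The same holds elsewhere in the data: /ʈ/ → [ɖ] before /z/ (voiceless → voiced, matching voiced); /t/ → [d] before /β/ (voiceless → voiced, matching voiced); /k/ → [g] before /ɴ/ (voiceless → voiced, matching voiced) — only voicing changes, and always toward the following segment.
Nothing changes in [ðaɖdə]: there the adjacent consonants already agree in voicing (/ɖ/ and /d/ are both voiced), so this form is consistent with the same rule.
The trigger is the following segment, so the direction is regressive (anticipatory).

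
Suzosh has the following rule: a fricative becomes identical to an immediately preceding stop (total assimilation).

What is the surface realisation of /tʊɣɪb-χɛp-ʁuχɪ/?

[tʊɣɪbbɛppuχɪ]

/χ/ is the segment targeted by the rule; it sits immediately after /b/, so it assimilates completely and surfaces as [b].
At the second juncture, /ʁ/ likewise becomes [p] adjacent to /p/.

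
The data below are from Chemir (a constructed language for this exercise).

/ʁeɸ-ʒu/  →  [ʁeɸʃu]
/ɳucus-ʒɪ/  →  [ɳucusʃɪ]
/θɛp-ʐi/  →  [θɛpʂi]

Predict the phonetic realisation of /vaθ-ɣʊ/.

The data show progressive voicing assimilation: /ʒ/ → [ʃ] after /ɸ/; /ʒ/ → [ʃ] after /s/; /ʐ/ → [ʂ] after /p/. In each pair only voicing changes, matching the preceding consonant, while place and manner stay constant.
The rule targets /ɣ/ (voiced velar fricative), which sits after the trigger /θ/ (voiceless).
A voiceless velar fricative is [x], so the surface segment is [x].

[vaθxʊ]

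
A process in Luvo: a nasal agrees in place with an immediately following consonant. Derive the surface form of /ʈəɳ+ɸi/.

[ʈəmɸi]

The rule targets /ɳ/ (voiced retroflex nasal), which sits before the trigger /ɸ/ (bilabial).
Changing only its place to bilabial gives [m] — the voiced bilabial nasal.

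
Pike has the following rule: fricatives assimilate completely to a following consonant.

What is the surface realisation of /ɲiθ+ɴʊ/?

/θ/ is the segment targeted by the rule; it sits immediately before /ɴ/, so it assimilates completely and surfaces as [ɴ].

[ɲiɴɴʊ]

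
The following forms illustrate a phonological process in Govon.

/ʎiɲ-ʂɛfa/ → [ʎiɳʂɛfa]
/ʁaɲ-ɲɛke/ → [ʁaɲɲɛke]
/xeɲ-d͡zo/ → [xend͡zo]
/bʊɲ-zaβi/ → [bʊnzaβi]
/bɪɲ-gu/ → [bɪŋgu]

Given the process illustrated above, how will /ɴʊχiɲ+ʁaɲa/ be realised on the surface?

The data show regressive place assimilation: /ɲ/ → [ɳ] before /ʂ/; /ɲ/ → [n] before /d͡z/; /ɲ/ → [n] before /z/; /ɲ/ → [ŋ] before /g/. In each pair only place changes, matching the following consonant, while manner and voice stay constant.
No alternation appears in [ʁaɲɲɛke]: there the adjacent consonants already agree in place (/ɲ/ and /ɲ/ are both palatal), so this form is consistent with the same rule.
The rule targets /ɲ/ (voiced palatal nasal), which sits before the trigger /ʁ/ (uvular).
The voiced uvular nasal is [ɴ], so /ɲ/ → [ɴ].

[ɴʊχiɴʁaɲa]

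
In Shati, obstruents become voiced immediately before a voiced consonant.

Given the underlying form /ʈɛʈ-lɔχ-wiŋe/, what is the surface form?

[ʈɛɖlɔʁwiŋe]

The rule targets /ʈ/ (voiceless retroflex stop), which sits before the trigger /l/ (voiced).
The voiced retroflex stop is [ɖ], so /ʈ/ → [ɖ].
The same rule applies at the second boundary: /χ/ → [ʁ] next to /w/.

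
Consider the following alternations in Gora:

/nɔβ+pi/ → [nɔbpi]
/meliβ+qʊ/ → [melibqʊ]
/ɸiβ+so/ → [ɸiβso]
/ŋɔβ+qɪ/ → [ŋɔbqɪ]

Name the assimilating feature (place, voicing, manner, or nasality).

Comparing underlying and surface forms, /β/ → [b] is the alternation; the neighbouring /p/ is constant.
The change fricative → stop matches the manner of the following /p/, identifying this as manner assimilation.
The other alternating form patterns the same way: /β/ → [b] before /q/ (fricative → stop, matching a stop) — only manner changes, and always toward the following segment.
Nothing changes in [ɸiβso]: there the adjacent consonants already agree in manner (/β/ and /s/ are both fricatives), so this form is consistent with the same rule.

manner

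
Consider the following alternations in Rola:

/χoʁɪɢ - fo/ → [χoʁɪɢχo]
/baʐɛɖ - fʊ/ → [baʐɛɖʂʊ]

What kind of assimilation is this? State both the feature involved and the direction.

Underlying /f/ is realised as [χ] next to /ɢ/; /ɢ/ itself does not change.
/f/ is labiodental while /ɢ/ is uvular; the output [χ] is uvular, matching the trigger — so the feature that spreads is place.
Manner and voice are unchanged, so the assimilation is partial, not total.
The other alternating form patterns the same way: /f/ → [ʂ] after /ɖ/ (labiodental → retroflex, matching retroflex) — only place changes, and always toward the preceding segment.
Since the segment that changes follows the conditioning segment, the assimilation is progressive.

progressive place assimilation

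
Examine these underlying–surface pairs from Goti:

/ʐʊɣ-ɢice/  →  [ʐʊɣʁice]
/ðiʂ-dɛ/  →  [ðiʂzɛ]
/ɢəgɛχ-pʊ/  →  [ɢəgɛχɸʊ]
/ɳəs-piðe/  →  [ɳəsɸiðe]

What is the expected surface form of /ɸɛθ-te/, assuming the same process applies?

The data show progressive manner assimilation: /ɢ/ → [ʁ] after /ɣ/; /d/ → [z] after /ʂ/; /p/ → [ɸ] after /χ/; /p/ → [ɸ] after /s/. In each pair only manner changes, matching the preceding consonant, while place and voice stay constant.
The rule targets /t/ (voiceless alveolar stop), which sits after the trigger /θ/ (fricative).
Changing only its manner to fricative gives [s] — the voiceless alveolar fricative.

[ɸɛθse]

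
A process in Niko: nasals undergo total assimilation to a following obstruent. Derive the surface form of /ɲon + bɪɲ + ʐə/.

/n/ is the segment targeted by the rule; it sits immediately before /b/, so it assimilates completely and surfaces as [b].
At the second juncture, /ɲ/ likewise becomes [ʐ] adjacent to /ʐ/.

[ɲobbɪʐʐə]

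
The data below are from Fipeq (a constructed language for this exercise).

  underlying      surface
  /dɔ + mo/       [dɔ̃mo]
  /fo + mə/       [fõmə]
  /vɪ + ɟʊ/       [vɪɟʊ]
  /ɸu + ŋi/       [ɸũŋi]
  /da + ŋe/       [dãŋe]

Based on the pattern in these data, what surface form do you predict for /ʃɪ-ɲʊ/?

[ʃɪ̃ɲʊ]

The data show regressive nasality assimilation (vowel nasalisation): /ɔ/ → [ɔ̃] before /m/; /o/ → [õ] before /m/; /u/ → [ũ] before /ŋ/; /a/ → [ã] before /ŋ/ — a vowel is nasalised by an immediately following nasal consonant.
No change occurs in [vɪɟʊ] because the vowel at the boundary is adjacent to an oral consonant, not a nasal (/ɪ/ next to /ɟ/).
/ɪ/ sits next to the nasal /ɲ/ and is therefore nasalised to [ɪ̃].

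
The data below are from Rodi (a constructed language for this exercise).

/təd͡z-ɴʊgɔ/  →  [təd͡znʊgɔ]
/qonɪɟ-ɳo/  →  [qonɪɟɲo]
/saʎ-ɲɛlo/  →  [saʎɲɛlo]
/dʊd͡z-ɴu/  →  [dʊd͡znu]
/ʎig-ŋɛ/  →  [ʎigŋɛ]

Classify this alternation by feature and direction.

Comparing underlying and surface forms, /ɴ/ → [n] is the alternation; the neighbouring /d͡z/ is constant.
The change uvular → alveolar matches the place of the preceding /d͡z/, identifying this as place assimilation.
Manner and voice are unchanged, so the assimilation is partial, not total.
The same holds elsewhere in the data: /ɳ/ → [ɲ] after /ɟ/ (retroflex → palatal, matching palatal) — only place changes, and always toward the preceding segment.
No alternation appears in [saʎɲɛlo], [ʎigŋɛ]: there the adjacent consonants already agree in place (/ɲ/ and /ʎ/ are both palatal; /ŋ/ and /g/ are both velar), so these forms are consistent with the same rule.
Since the segment that changes follows the conditioning segment, the assimilation is progressive.

progressive place assimilation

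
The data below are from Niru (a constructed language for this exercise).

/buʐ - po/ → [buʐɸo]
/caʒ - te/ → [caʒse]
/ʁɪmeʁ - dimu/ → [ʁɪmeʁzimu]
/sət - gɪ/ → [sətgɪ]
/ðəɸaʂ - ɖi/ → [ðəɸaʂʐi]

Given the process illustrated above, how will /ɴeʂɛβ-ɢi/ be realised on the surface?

The data show progressive manner assimilation: /p/ → [ɸ] after /ʐ/; /t/ → [s] after /ʒ/; /d/ → [z] after /ʁ/; /ɖ/ → [ʐ] after /ʂ/. In each pair only manner changes, matching the preceding consonant, while place and voice stay constant.
Nothing changes in [sətgɪ]: there the adjacent consonants already agree in manner (/g/ and /t/ are both stops), so this form is consistent with the same rule.
The rule targets /ɢ/ (voiced uvular stop), which sits after the trigger /β/ (fricative).
Changing only its manner to fricative gives [ʁ] — the voiced uvular fricative.

[ɴeʂɛβʁi]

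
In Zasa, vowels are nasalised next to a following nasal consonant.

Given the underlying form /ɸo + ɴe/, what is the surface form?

[ɸõɴe]

/o/ sits next to the nasal /ɴ/ and is therefore nasalised to [õ].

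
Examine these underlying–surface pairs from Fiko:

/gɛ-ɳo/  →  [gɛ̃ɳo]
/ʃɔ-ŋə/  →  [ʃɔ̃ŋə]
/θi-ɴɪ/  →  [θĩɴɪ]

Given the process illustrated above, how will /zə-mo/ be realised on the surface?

The data show regressive nasality assimilation (vowel nasalisation): /ɛ/ → [ɛ̃] before /ɳ/; /ɔ/ → [ɔ̃] before /ŋ/; /i/ → [ĩ] before /ɴ/ — a vowel is nasalised by an immediately following nasal consonant.
The vowel /ə/ is adjacent to the following nasal /m/, so it acquires [+nasal] and surfaces as [ə̃].

[zə̃mo]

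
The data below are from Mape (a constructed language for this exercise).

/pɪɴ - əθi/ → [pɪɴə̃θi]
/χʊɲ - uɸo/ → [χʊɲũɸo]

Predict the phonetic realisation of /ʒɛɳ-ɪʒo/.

[ʒɛɳɪ̃ʒo]

The data show progressive nasality assimilation (vowel nasalisation): /ə/ → [ə̃] after /ɴ/; /u/ → [ũ] after /ɲ/ — a vowel is nasalised by an immediately preceding nasal consonant.
/ɪ/ sits next to the nasal /ɳ/ and is therefore nasalised to [ɪ̃].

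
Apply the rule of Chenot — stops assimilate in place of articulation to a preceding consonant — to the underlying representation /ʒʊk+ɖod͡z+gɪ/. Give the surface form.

/ɖ/ is a voiced retroflex stop. The preceding trigger /k/ is velar, so /ɖ/ must become velar as well.
A voiced velar stop is [g], so the surface segment is [g].
At the second juncture, /g/ likewise becomes [d] adjacent to /d͡z/.

[ʒʊkgod͡zdɪ]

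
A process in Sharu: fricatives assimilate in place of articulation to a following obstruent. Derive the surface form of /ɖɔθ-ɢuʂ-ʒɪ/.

The rule targets /θ/ (voiceless dental fricative), which sits before the trigger /ɢ/ (uvular).
The voiceless uvular fricative is [χ], so /θ/ → [χ].
The same rule applies at the second boundary: /ʂ/ → [ʃ] next to /ʒ/.

[ɖɔχɢuʃʒɪ]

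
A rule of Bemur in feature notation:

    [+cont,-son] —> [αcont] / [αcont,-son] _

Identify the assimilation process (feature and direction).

The shared variable α links the value of [cont] on the target to that of the neighbouring obstruent. [cont] distinguishes stops from fricatives — a manner-of-articulation feature — so this is manner assimilation.
The conditioning segment sits to the left of the focus bar, meaning the trigger precedes the segment that changes — progressive assimilation.

progressive manner assimilation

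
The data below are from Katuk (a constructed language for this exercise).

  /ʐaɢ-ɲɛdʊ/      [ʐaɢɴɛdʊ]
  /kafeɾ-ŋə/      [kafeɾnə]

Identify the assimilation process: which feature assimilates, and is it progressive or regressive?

Underlying /ɲ/ is realised as [ɴ] next to /ɢ/; /ɢ/ itself does not change.
/ɲ/ is palatal while /ɢ/ is uvular; the output [ɴ] is uvular, matching the trigger — so the feature that spreads is place.
Manner and voice are unchanged, so the assimilation is partial, not total.
The same holds elsewhere in the data: /ŋ/ → [n] after /ɾ/ (velar → alveolar, matching alveolar) — only place changes, and always toward the preceding segment.
The trigger is the preceding segment, so the direction is progressive (perseverative).

progressive place assimilation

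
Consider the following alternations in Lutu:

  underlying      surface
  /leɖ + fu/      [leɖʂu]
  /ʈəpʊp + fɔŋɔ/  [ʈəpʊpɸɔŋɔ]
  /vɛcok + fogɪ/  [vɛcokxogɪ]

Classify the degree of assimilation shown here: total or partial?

The segment that alternates is /f/, which surfaces as [ʂ] when adjacent to /ɖ/.
The change labiodental → retroflex matches the place of the preceding /ɖ/, identifying this as place assimilation.
Manner and voice are unchanged, so the assimilation is partial, not total.
The other alternating forms pattern the same way: /f/ → [ɸ] after /p/ (labiodental → bilabial, matching bilabial); /f/ → [x] after /k/ (labiodental → velar, matching velar) — only place changes, and always toward the preceding segment.

partial assimilation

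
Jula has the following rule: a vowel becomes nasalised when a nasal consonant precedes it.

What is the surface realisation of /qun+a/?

[qunã]

/a/ sits next to the nasal /n/ and is therefore nasalised to [ã].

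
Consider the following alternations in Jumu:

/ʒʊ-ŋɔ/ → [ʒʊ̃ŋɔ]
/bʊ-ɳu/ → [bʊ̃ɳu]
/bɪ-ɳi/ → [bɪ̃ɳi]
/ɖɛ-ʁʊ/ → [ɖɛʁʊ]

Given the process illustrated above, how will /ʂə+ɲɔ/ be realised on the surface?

The data show regressive nasality assimilation (vowel nasalisation): /ʊ/ → [ʊ̃] before /ŋ/; /ʊ/ → [ʊ̃] before /ɳ/; /ɪ/ → [ɪ̃] before /ɳ/ — a vowel is nasalised by an immediately following nasal consonant.
No change occurs in [ɖɛʁʊ] because the vowel at the boundary is adjacent to an oral consonant, not a nasal (/ɛ/ next to /ʁ/).
The vowel /ə/ is adjacent to the following nasal /ɲ/, so it acquires [+nasal] and surfaces as [ə̃].

[ʂə̃ɲɔ]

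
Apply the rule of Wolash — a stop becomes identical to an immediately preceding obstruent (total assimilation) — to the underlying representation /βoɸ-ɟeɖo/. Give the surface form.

[βoɸɸeɖo]

/ɟ/ is the segment targeted by the rule; it sits immediately after /ɸ/, so it assimilates completely and surfaces as [ɸ].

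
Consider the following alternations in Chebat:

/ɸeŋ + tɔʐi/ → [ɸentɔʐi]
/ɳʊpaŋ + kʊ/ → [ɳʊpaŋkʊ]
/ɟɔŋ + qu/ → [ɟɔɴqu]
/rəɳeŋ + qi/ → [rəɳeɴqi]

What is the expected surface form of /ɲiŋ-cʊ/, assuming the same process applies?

[ɲiɲcʊ]

The data show regressive place assimilation: /ŋ/ → [n] before /t/; /ŋ/ → [ɴ] before /q/. In each pair only place changes, matching the following consonant, while manner and voice stay constant.
Nothing changes in [ɳʊpaŋkʊ]: there the adjacent consonants already agree in place (/ŋ/ and /k/ are both velar), so this form is consistent with the same rule.
/ŋ/ is a voiced velar nasal. The following trigger /c/ is palatal, so /ŋ/ must become palatal as well.
Changing only its place to palatal gives [ɲ] — the voiced palatal nasal.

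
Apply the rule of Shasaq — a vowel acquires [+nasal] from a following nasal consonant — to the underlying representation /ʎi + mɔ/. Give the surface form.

[ʎĩmɔ]

/i/ sits next to the nasal /m/ and is therefore nasalised to [ĩ].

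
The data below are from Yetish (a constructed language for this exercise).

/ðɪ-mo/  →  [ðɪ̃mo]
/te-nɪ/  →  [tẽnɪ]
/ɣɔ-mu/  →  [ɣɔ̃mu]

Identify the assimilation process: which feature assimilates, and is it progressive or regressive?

The vowel /ɪ/ surfaces as nasalised [ɪ̃] next to the following nasal /m/ — it has acquired the [+nasal] feature of its neighbour.
The other forms show the same pattern: /e/ → [ẽ] before /n/; /ɔ/ → [ɔ̃] before /m/ — each time a vowel is nasalised next to a following nasal.
Because the conditioning nasal is to the right of the vowel that changes, the process is regressive (anticipatory).

regressive nasality assimilation (vowel nasalisation)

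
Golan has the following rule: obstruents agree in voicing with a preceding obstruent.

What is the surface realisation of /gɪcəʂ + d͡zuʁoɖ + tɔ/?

[gɪcəʂt͡suʁoɖdɔ]

The rule targets /d͡z/ (voiced alveolar affricate), which sits after the trigger /ʂ/ (voiceless).
A voiceless alveolar affricate is [t͡s], so the surface segment is [t͡s].
The same rule applies at the second boundary: /t/ → [d] next to /ɖ/.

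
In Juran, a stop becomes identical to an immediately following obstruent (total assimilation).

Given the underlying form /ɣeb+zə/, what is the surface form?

/b/ is the segment targeted by the rule; it sits immediately before /z/, so it assimilates completely and surfaces as [z].

[ɣezzə]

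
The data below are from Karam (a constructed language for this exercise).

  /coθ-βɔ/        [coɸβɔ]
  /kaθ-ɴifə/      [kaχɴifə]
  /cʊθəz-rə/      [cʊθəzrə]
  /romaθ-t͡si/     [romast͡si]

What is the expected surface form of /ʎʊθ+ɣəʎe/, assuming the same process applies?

The data show regressive place assimilation: /θ/ → [ɸ] before /β/; /θ/ → [χ] before /ɴ/; /θ/ → [s] before /t͡s/. In each pair only place changes, matching the following consonant, while manner and voice stay constant.
No alternation appears in [cʊθəzrə]: there the adjacent consonants already agree in place (/z/ and /r/ are both alveolar), so this form is consistent with the same rule.
/θ/ is a voiceless dental fricative. The following trigger /ɣ/ is velar, so /θ/ must become velar as well.
The voiceless velar fricative is [x], so /θ/ → [x].

[ʎʊxɣəʎe]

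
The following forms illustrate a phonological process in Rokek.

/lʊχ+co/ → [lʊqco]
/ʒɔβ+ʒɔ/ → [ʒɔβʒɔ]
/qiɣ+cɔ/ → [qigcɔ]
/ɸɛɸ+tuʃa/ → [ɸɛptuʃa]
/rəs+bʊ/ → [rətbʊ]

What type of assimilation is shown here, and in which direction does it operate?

regressive manner assimilation

The segment that alternates is /χ/, which surfaces as [q] when adjacent to /c/.
/χ/ is a fricative while /c/ is a stop; the output [q] is a stop, matching the trigger — so the feature that spreads is manner.
Place and voice are unchanged, so the assimilation is partial, not total.
The same holds elsewhere in the data: /ɣ/ → [g] before /c/ (fricative → stop, matching a stop); /ɸ/ → [p] before /t/ (fricative → stop, matching a stop); /s/ → [t] before /b/ (fricative → stop, matching a stop) — only manner changes, and always toward the following segment.
Nothing changes in [ʒɔβʒɔ]: there the adjacent consonants already agree in manner (/β/ and /ʒ/ are both fricatives), so this form is consistent with the same rule.
Since the segment that changes precedes the conditioning segment, the assimilation is regressive.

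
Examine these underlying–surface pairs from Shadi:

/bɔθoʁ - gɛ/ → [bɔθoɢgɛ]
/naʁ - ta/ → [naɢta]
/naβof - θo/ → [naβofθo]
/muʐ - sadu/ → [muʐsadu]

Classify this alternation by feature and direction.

regressive manner assimilation

The segment that alternates is /ʁ/, which surfaces as [ɢ] when adjacent to /g/.
The change fricative → stop matches the manner of the following /g/, identifying this as manner assimilation.
Place and voice are unchanged, so the assimilation is partial, not total.
The other alternating form patterns the same way: /ʁ/ → [ɢ] before /t/ (fricative → stop, matching a stop) — only manner changes, and always toward the following segment.
Nothing changes in [naβofθo], [muʐsadu]: there the adjacent consonants already agree in manner (/f/ and /θ/ are both fricatives; /ʐ/ and /s/ are both fricatives), so these forms are consistent with the same rule.
Since the segment that changes precedes the conditioning segment, the assimilation is regressive.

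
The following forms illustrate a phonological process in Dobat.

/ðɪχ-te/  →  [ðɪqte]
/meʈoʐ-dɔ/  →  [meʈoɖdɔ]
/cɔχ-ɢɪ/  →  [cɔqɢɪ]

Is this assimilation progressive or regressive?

regressive

The segment that alternates is /χ/, which surfaces as [q] when adjacent to /t/.
The change fricative → stop matches the manner of the following /t/, identifying this as manner assimilation.
The same holds elsewhere in the data: /ʐ/ → [ɖ] before /d/ (fricative → stop, matching a stop); /χ/ → [q] before /ɢ/ (fricative → stop, matching a stop) — only manner changes, and always toward the following segment.
The trigger is the following segment, so the direction is regressive (anticipatory).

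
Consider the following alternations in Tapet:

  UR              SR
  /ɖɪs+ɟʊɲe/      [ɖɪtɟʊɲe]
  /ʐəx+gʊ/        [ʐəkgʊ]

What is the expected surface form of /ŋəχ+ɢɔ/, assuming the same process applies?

[ŋəqɢɔ]

The data show regressive manner assimilation: /s/ → [t] before /ɟ/; /x/ → [k] before /g/. In each pair only manner changes, matching the following consonant, while place and voice stay constant.
/χ/ is a voiceless uvular fricative. The following trigger /ɢ/ is a stop, so /χ/ must become a stop as well.
The voiceless uvular stop is [q], so /χ/ → [q].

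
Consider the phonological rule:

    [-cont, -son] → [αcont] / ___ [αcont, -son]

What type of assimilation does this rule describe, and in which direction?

The shared variable α links the value of [cont] on the target to that of the neighbouring obstruent. [cont] distinguishes stops from fricatives — a manner-of-articulation feature — so this is manner assimilation.
Since the environment is written after the underscore, the trigger follows the target; the direction is regressive.

regressive manner assimilation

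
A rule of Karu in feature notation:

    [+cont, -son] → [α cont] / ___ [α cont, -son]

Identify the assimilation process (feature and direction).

The shared variable α links the value of [cont] on the target to that of the neighbouring obstruent. [cont] distinguishes stops from fricatives — a manner-of-articulation feature — so this is manner assimilation.
The conditioning segment sits to the right of the focus bar, meaning the trigger follows the segment that changes — regressive assimilation.

regressive manner assimilation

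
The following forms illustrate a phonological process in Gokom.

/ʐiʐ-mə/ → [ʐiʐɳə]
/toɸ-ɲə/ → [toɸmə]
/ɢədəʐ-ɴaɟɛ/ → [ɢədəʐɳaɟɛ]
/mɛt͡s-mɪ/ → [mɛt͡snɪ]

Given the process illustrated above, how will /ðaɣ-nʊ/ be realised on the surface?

The data show progressive place assimilation: /m/ → [ɳ] after /ʐ/; /ɲ/ → [m] after /ɸ/; /ɴ/ → [ɳ] after /ʐ/; /m/ → [n] after /t͡s/. In each pair only place changes, matching the preceding consonant, while manner and voice stay constant.
/n/ is a voiced alveolar nasal. The preceding trigger /ɣ/ is velar, so /n/ must become velar as well.
Changing only its place to velar gives [ŋ] — the voiced velar nasal.

[ðaɣŋʊ]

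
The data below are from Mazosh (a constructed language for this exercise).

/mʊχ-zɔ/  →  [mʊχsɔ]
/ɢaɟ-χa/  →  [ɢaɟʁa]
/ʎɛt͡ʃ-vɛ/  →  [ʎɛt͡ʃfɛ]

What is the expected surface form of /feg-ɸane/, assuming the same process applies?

[fegβane]

The data show progressive voicing assimilation: /z/ → [s] after /χ/; /χ/ → [ʁ] after /ɟ/; /v/ → [f] after /t͡ʃ/. In each pair only voicing changes, matching the preceding consonant, while place and manner stay constant.
/ɸ/ is a voiceless bilabial fricative. The preceding trigger /g/ is voiced, so /ɸ/ must become voiced as well.
A voiced bilabial fricative is [β], so the surface segment is [β].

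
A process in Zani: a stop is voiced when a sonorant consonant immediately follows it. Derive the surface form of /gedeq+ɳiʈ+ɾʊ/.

The rule targets /q/ (voiceless uvular stop), which sits before the trigger /ɳ/ (voiced).
Changing only its voicing to voiced gives [ɢ] — the voiced uvular stop.
At the second juncture, /ʈ/ likewise becomes [ɖ] adjacent to /ɾ/.

[gedeɢɳiɖɾʊ]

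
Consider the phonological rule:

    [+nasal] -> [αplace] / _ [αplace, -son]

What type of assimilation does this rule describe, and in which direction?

regressive place assimilation

The rule copies the place features (abbreviated [place]) from the environment onto the target, so the assimilating feature is place.
Since the environment is written after the underscore, the trigger follows the target; the direction is regressive.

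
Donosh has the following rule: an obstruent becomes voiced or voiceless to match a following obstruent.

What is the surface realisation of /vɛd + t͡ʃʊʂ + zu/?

[vɛtt͡ʃʊʐzu]

The rule targets /d/ (voiced alveolar stop), which sits before the trigger /t͡ʃ/ (voiceless).
Changing only its voicing to voiceless gives [t] — the voiceless alveolar stop.
At the second juncture, /ʂ/ likewise becomes [ʐ] adjacent to /z/.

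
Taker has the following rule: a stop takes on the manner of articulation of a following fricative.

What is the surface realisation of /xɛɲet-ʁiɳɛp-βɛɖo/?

The rule targets /t/ (voiceless alveolar stop), which sits before the trigger /ʁ/ (fricative).
A voiceless alveolar fricative is [s], so the surface segment is [s].
At the second juncture, /p/ likewise becomes [ɸ] adjacent to /β/.

[xɛɲesʁiɳɛɸβɛɖo]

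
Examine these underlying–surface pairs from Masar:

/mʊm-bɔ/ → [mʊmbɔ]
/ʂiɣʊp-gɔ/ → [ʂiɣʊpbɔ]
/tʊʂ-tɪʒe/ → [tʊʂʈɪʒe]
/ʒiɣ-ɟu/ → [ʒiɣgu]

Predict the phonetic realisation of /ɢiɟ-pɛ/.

The data show progressive place assimilation: /g/ → [b] after /p/; /t/ → [ʈ] after /ʂ/; /ɟ/ → [g] after /ɣ/. In each pair only place changes, matching the preceding consonant, while manner and voice stay constant.
Nothing changes in [mʊmbɔ]: there the adjacent consonants already agree in place (/b/ and /m/ are both bilabial), so this form is consistent with the same rule.
The rule targets /p/ (voiceless bilabial stop), which sits after the trigger /ɟ/ (palatal).
A voiceless palatal stop is [c], so the surface segment is [c].

[ɢiɟcɛ]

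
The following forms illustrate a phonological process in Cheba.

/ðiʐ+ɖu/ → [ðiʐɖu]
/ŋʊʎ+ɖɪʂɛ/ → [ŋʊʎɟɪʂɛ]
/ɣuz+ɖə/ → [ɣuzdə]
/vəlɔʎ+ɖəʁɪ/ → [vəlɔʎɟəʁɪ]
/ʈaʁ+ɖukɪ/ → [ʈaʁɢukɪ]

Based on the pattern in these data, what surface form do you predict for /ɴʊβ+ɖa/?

The data show progressive place assimilation: /ɖ/ → [ɟ] after /ʎ/; /ɖ/ → [d] after /z/; /ɖ/ → [ɢ] after /ʁ/. In each pair only place changes, matching the preceding consonant, while manner and voice stay constant.
Nothing changes in [ðiʐɖu]: there the adjacent consonants already agree in place (/ɖ/ and /ʐ/ are both retroflex), so this form is consistent with the same rule.
The rule targets /ɖ/ (voiced retroflex stop), which sits after the trigger /β/ (bilabial).
Changing only its place to bilabial gives [b] — the voiced bilabial stop.

[ɴʊβba]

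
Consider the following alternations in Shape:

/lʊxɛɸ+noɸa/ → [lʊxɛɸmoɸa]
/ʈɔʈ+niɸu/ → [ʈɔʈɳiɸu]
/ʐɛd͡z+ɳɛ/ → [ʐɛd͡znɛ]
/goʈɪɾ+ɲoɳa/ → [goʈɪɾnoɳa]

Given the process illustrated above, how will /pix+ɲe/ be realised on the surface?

[pixŋe]

The data show progressive place assimilation: /n/ → [m] after /ɸ/; /n/ → [ɳ] after /ʈ/; /ɳ/ → [n] after /d͡z/; /ɲ/ → [n] after /ɾ/. In each pair only place changes, matching the preceding consonant, while manner and voice stay constant.
/ɲ/ is a voiced palatal nasal. The preceding trigger /x/ is velar, so /ɲ/ must become velar as well.
Changing only its place to velar gives [ŋ] — the voiced velar nasal.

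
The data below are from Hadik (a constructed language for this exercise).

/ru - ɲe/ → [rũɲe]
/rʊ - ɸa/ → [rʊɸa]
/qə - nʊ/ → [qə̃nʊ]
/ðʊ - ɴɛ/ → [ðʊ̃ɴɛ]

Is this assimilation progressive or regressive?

regressive

The vowel /u/ surfaces as nasalised [ũ] next to the following nasal /ɲ/ — it has acquired the [+nasal] feature of its neighbour.
The other forms show the same pattern: /ə/ → [ə̃] before /n/; /ʊ/ → [ʊ̃] before /ɴ/ — each time a vowel is nasalised next to a following nasal.
No change occurs in [rʊɸa] because the vowel at the boundary is adjacent to an oral consonant, not a nasal (/ʊ/ next to /ɸ/).
Because the conditioning nasal is to the right of the vowel that changes, the process is regressive (anticipatory).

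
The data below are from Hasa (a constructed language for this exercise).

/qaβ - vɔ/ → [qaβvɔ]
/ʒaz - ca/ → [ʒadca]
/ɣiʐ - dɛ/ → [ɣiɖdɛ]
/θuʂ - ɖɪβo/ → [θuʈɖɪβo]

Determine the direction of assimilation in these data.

regressive

Comparing underlying and surface forms, /z/ → [d] is the alternation; the neighbouring /c/ is constant.
The change fricative → stop matches the manner of the following /c/, identifying this as manner assimilation.
The other alternating forms pattern the same way: /ʐ/ → [ɖ] before /d/ (fricative → stop, matching a stop); /ʂ/ → [ʈ] before /ɖ/ (fricative → stop, matching a stop) — only manner changes, and always toward the following segment.
No alternation appears in [qaβvɔ]: there the adjacent consonants already agree in manner (/β/ and /v/ are both fricatives), so this form is consistent with the same rule.
Since the segment that changes precedes the conditioning segment, the assimilation is regressive.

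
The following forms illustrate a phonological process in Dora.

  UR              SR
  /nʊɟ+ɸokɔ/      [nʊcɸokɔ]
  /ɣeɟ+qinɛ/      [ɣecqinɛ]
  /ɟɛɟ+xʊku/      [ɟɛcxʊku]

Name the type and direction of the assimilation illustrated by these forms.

regressive voicing assimilation

Underlying /ɟ/ is realised as [c] next to /ɸ/; /ɸ/ itself does not change.
/ɟ/ is voiced while /ɸ/ is voiceless; the output [c] is voiceless, matching the trigger — so the feature that spreads is voicing.
Place and manner are unchanged, so the assimilation is partial, not total.
The same holds elsewhere in the data: /ɟ/ → [c] before /q/ (voiced → voiceless, matching voiceless); /ɟ/ → [c] before /x/ (voiced → voiceless, matching voiceless) — only voicing changes, and always toward the following segment.
Since the segment that changes precedes the conditioning segment, the assimilation is regressive.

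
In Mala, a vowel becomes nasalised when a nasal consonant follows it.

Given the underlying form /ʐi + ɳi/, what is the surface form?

[ʐĩɳi]

/i/ sits next to the nasal /ɳ/ and is therefore nasalised to [ĩ].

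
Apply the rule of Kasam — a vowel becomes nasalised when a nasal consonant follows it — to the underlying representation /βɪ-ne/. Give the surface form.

[βɪ̃ne]

The vowel /ɪ/ is adjacent to the following nasal /n/, so it acquires [+nasal] and surfaces as [ɪ̃].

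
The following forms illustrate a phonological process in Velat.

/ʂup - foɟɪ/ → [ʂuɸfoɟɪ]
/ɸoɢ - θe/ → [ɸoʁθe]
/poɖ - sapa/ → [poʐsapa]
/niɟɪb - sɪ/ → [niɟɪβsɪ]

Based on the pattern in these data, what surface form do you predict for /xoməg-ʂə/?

[xoməɣʂə]

The data show regressive manner assimilation: /p/ → [ɸ] before /f/; /ɢ/ → [ʁ] before /θ/; /ɖ/ → [ʐ] before /s/; /b/ → [β] before /s/. In each pair only manner changes, matching the following consonant, while place and voice stay constant.
The rule targets /g/ (voiced velar stop), which sits before the trigger /ʂ/ (fricative).
The voiced velar fricative is [ɣ], so /g/ → [ɣ].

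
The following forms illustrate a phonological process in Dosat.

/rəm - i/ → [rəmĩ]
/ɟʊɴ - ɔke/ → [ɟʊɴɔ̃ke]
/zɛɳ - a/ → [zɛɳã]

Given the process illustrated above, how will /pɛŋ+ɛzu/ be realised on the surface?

The data show progressive nasality assimilation (vowel nasalisation): /i/ → [ĩ] after /m/; /ɔ/ → [ɔ̃] after /ɴ/; /a/ → [ã] after /ɳ/ — a vowel is nasalised by an immediately preceding nasal consonant.
The vowel /ɛ/ is adjacent to the preceding nasal /ŋ/, so it acquires [+nasal] and surfaces as [ɛ̃].

[pɛŋɛ̃zu]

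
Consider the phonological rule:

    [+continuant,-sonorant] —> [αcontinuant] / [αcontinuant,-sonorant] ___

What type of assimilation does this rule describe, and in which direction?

The shared variable α links the value of [continuant] on the target to that of the neighbouring obstruent. [continuant] distinguishes stops from fricatives — a manner-of-articulation feature — so this is manner assimilation.
The conditioning segment sits to the left of the focus bar, meaning the trigger precedes the segment that changes — progressive assimilation.

progressive manner assimilation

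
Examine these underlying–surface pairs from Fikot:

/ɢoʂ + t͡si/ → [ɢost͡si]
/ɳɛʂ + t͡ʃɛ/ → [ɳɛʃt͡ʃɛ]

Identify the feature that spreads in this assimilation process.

place

Comparing underlying and surface forms, /ʂ/ → [s] is the alternation; the neighbouring /t͡s/ is constant.
/ʂ/ is retroflex while /t͡s/ is alveolar; the output [s] is alveolar, matching the trigger — so the feature that spreads is place.
Checking the remaining alternation: /ʂ/ → [ʃ] before /t͡ʃ/ (retroflex → postalveolar, matching postalveolar) — only place changes, and always toward the following segment.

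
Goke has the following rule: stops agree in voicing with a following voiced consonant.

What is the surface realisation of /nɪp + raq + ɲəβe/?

The rule targets /p/ (voiceless bilabial stop), which sits before the trigger /r/ (voiced).
Changing only its voicing to voiced gives [b] — the voiced bilabial stop.
The same rule applies at the second boundary: /q/ → [ɢ] next to /ɲ/.

[nɪbraɢɲəβe]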